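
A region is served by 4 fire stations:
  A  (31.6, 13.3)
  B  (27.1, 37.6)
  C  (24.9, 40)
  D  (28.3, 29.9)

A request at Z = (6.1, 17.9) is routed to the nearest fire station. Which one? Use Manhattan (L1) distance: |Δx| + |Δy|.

d(Z,A) = |6.1−31.6| + |17.9−13.3| = 25.5 + 4.6 = 30.1
d(Z,B) = |6.1−27.1| + |17.9−37.6| = 21 + 19.7 = 40.7
d(Z,C) = |6.1−24.9| + |17.9−40| = 18.8 + 22.1 = 40.9
d(Z,D) = |6.1−28.3| + |17.9−29.9| = 22.2 + 12 = 34.2
A is nearest.

A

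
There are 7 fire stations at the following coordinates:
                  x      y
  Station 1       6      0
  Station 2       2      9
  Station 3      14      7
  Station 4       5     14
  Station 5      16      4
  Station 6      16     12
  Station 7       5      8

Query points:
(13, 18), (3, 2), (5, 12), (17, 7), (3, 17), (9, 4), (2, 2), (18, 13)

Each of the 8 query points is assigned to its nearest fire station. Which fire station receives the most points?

Station 1

(13, 18) — d² to each: Station 1:373, Station 2:202, Station 3:122, Station 4:80, Station 5:205, Station 6:45, Station 7:164 → nearest is Station 6
(3, 2) — d² to each: Station 1:13, Station 2:50, Station 3:146, Station 4:148, Station 5:173, Station 6:269, Station 7:40 → nearest is Station 1
(5, 12) — d² to each: Station 1:145, Station 2:18, Station 3:106, Station 4:4, Station 5:185, Station 6:121, Station 7:16 → nearest is Station 4
(17, 7) — d² to each: Station 1:170, Station 2:229, Station 3:9, Station 4:193, Station 5:10, Station 6:26, Station 7:145 → nearest is Station 3
(3, 17) — d² to each: Station 1:298, Station 2:65, Station 3:221, Station 4:13, Station 5:338, Station 6:194, Station 7:85 → nearest is Station 4
(9, 4) — d² to each: Station 1:25, Station 2:74, Station 3:34, Station 4:116, Station 5:49, Station 6:113, Station 7:32 → nearest is Station 1
(2, 2) — d² to each: Station 1:20, Station 2:49, Station 3:169, Station 4:153, Station 5:200, Station 6:296, Station 7:45 → nearest is Station 1
(18, 13) — d² to each: Station 1:313, Station 2:272, Station 3:52, Station 4:170, Station 5:85, Station 6:5, Station 7:194 → nearest is Station 6
Tally — Station 1:3, Station 3:1, Station 4:2, Station 6:2. Station 1 captures the most (3).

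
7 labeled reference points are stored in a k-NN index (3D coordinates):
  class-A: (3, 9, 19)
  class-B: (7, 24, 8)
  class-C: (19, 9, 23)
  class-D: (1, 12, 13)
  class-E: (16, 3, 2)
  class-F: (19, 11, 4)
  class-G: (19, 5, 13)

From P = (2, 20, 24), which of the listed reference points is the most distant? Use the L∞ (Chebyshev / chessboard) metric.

class-E

d(P, class-A) = max(1, 11, 5) = 11
d(P, class-B) = max(5, 4, 16) = 16
d(P, class-C) = max(17, 11, 1) = 17
d(P, class-D) = max(1, 8, 11) = 11
d(P, class-E) = max(14, 17, 22) = 22
d(P, class-F) = max(17, 9, 20) = 20
d(P, class-G) = max(17, 15, 11) = 17
The largest is to class-E.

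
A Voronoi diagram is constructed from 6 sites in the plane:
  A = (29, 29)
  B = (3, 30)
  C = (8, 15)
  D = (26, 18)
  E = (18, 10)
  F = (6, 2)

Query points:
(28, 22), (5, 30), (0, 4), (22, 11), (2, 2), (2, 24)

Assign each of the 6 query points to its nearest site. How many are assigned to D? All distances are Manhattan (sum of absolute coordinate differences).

1

(28, 22) — d to each: A:8, B:33, C:27, D:6, E:22, F:42 → nearest is D
(5, 30) — d to each: A:25, B:2, C:18, D:33, E:33, F:29 → nearest is B
(0, 4) — d to each: A:54, B:29, C:19, D:40, E:24, F:8 → nearest is F
(22, 11) — d to each: A:25, B:38, C:18, D:11, E:5, F:25 → nearest is E
(2, 2) — d to each: A:54, B:29, C:19, D:40, E:24, F:4 → nearest is F
(2, 24) — d to each: A:32, B:7, C:15, D:30, E:30, F:26 → nearest is B
1 of the 6 points has D as nearest.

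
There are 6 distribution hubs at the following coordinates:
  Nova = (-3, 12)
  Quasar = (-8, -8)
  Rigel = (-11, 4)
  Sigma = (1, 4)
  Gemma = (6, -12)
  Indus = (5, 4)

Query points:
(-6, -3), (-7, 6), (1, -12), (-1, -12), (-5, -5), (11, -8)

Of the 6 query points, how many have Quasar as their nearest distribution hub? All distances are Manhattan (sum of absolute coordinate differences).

2

(-6, -3) — d to each: Nova:18, Quasar:7, Rigel:12, Sigma:14, Gemma:21, Indus:18 → nearest is Quasar
(-7, 6) — d to each: Nova:10, Quasar:15, Rigel:6, Sigma:10, Gemma:31, Indus:14 → nearest is Rigel
(1, -12) — d to each: Nova:28, Quasar:13, Rigel:28, Sigma:16, Gemma:5, Indus:20 → nearest is Gemma
(-1, -12) — d to each: Nova:26, Quasar:11, Rigel:26, Sigma:18, Gemma:7, Indus:22 → nearest is Gemma
(-5, -5) — d to each: Nova:19, Quasar:6, Rigel:15, Sigma:15, Gemma:18, Indus:19 → nearest is Quasar
(11, -8) — d to each: Nova:34, Quasar:19, Rigel:34, Sigma:22, Gemma:9, Indus:18 → nearest is Gemma
2 of the 6 points have Quasar as nearest.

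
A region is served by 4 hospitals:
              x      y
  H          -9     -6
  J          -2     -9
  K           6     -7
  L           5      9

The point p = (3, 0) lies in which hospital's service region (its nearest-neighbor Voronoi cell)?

Squared Euclidean distances:
|pH|² = (3−(-9))² + (0−(-6))² = 144 + 36 = 180
|pJ|² = (3−(-2))² + (0−(-9))² = 25 + 81 = 106
|pK|² = (3−6)² + (0−(-7))² = 9 + 49 = 58
|pL|² = (3−5)² + (0−9)² = 4 + 81 = 85
Minimum is at K.

K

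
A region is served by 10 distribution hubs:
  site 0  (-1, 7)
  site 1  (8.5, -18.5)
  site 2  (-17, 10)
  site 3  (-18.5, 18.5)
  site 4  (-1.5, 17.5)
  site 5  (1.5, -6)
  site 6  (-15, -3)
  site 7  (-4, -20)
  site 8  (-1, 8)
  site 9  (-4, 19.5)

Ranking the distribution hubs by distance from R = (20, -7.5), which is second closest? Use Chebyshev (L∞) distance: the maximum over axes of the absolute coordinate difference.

site 5

d(R, site 0) = max(21, 14.5) = 21
d(R, site 1) = max(11.5, 11) = 11.5
d(R, site 2) = max(37, 17.5) = 37
d(R, site 3) = max(38.5, 26) = 38.5
d(R, site 4) = max(21.5, 25) = 25
d(R, site 5) = max(18.5, 1.5) = 18.5
d(R, site 6) = max(35, 4.5) = 35
d(R, site 7) = max(24, 12.5) = 24
d(R, site 8) = max(21, 15.5) = 21
d(R, site 9) = max(24, 27) = 27
Sorted ascending: site 1, site 5, site 0, … — the second-nearest is site 5.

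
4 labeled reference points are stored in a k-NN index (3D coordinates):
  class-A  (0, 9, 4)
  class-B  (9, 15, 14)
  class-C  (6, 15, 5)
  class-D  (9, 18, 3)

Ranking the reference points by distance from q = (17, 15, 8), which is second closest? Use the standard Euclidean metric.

Compare squared distances (the ordering matches that of the actual distances):
d²(q, class-A) = (17−0)² + (15−9)² + (8−4)² = 289 + 36 + 16 = 341
d²(q, class-B) = (17−9)² + (15−15)² + (8−14)² = 64 + 0 + 36 = 100
d²(q, class-C) = (17−6)² + (15−15)² + (8−5)² = 121 + 0 + 9 = 130
d²(q, class-D) = (17−9)² + (15−18)² + (8−3)² = 64 + 9 + 25 = 98
Sorted ascending: class-D, class-B, class-C, … — the second-nearest is class-B.

class-B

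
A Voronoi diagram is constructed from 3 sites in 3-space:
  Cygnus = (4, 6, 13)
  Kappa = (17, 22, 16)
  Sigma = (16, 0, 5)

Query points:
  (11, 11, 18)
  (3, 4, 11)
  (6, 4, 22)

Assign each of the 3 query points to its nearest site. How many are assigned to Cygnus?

3

(11, 11, 18) — d² to each: Cygnus:99, Kappa:161, Sigma:315 → nearest is Cygnus
(3, 4, 11) — d² to each: Cygnus:9, Kappa:545, Sigma:221 → nearest is Cygnus
(6, 4, 22) — d² to each: Cygnus:89, Kappa:481, Sigma:405 → nearest is Cygnus
3 of the 3 points have Cygnus as nearest.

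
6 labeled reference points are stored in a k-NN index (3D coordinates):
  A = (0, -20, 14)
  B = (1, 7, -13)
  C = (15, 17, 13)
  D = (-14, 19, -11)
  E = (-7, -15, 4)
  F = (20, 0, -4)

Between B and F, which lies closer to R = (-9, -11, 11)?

Compare squared distances:
|RB|² = (-9−1)² + (-11−7)² + (11−(-13))² = 100 + 324 + 576 = 1000
|RF|² = (-9−20)² + (-11−0)² + (11−(-4))² = 841 + 121 + 225 = 1187
1000 < 1187, so B is closer.

B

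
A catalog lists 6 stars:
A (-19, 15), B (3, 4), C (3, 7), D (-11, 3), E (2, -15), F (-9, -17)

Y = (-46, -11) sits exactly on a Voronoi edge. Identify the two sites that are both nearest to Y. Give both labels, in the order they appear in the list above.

A and F

Squared distances from Y to each site:
|YA|² = 729 + 676 = 1405
|YB|² = 2401 + 225 = 2626
|YC|² = 2401 + 324 = 2725
|YD|² = 1225 + 196 = 1421
|YE|² = 2304 + 16 = 2320
|YF|² = 1369 + 36 = 1405
Y is equidistant from A and F (both at squared distance 1405), and every other site is strictly farther — so Y lies on the A–F Voronoi edge.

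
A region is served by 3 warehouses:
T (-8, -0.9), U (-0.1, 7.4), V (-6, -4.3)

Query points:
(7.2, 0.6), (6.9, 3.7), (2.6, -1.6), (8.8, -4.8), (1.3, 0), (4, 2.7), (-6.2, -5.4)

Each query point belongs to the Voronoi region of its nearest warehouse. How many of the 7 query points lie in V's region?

3

(7.2, 0.6) — d² to each: T:233.29, U:99.53, V:198.25 → nearest is U
(6.9, 3.7) — d² to each: T:243.17, U:62.69, V:230.41 → nearest is U
(2.6, -1.6) — d² to each: T:112.85, U:88.29, V:81.25 → nearest is V
(8.8, -4.8) — d² to each: T:297.45, U:228.05, V:219.29 → nearest is V
(1.3, 0) — d² to each: T:87.3, U:56.72, V:71.78 → nearest is U
(4, 2.7) — d² to each: T:156.96, U:38.9, V:149 → nearest is U
(-6.2, -5.4) — d² to each: T:23.49, U:201.05, V:1.25 → nearest is V
3 of the 7 points have V as nearest.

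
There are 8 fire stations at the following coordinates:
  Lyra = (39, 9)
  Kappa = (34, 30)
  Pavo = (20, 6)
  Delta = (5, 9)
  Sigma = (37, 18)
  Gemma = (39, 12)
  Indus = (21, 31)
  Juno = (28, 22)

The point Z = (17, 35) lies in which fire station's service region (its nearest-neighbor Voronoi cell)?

Since √ is increasing, it suffices to compare squared distances:
d²(Z, Lyra) = 484 + 676 = 1160
d²(Z, Kappa) = 289 + 25 = 314
d²(Z, Pavo) = 9 + 841 = 850
d²(Z, Delta) = 144 + 676 = 820
d²(Z, Sigma) = 400 + 289 = 689
d²(Z, Gemma) = 484 + 529 = 1013
d²(Z, Indus) = 16 + 16 = 32
d²(Z, Juno) = 121 + 169 = 290
The smallest is to Indus, so Z lies in the Voronoi region of Indus.

Indus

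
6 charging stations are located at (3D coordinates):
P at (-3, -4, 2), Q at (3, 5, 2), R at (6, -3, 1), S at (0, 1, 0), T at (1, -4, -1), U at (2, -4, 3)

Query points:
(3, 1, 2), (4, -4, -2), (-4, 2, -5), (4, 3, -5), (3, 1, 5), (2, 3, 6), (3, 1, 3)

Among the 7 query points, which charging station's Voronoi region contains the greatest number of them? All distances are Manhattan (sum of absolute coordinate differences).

(3, 1, 2) — d to each: P:11, Q:4, R:8, S:5, T:10, U:7 → nearest is Q
(4, -4, -2) — d to each: P:11, Q:14, R:6, S:11, T:4, U:7 → nearest is T
(-4, 2, -5) — d to each: P:14, Q:17, R:21, S:10, T:15, U:20 → nearest is S
(4, 3, -5) — d to each: P:21, Q:10, R:14, S:11, T:14, U:17 → nearest is Q
(3, 1, 5) — d to each: P:14, Q:7, R:11, S:8, T:13, U:8 → nearest is Q
(2, 3, 6) — d to each: P:16, Q:7, R:15, S:10, T:15, U:10 → nearest is Q
(3, 1, 3) — d to each: P:12, Q:5, R:9, S:6, T:11, U:6 → nearest is Q
Tally — Q:5, S:1, T:1. Q captures the most (5).

Q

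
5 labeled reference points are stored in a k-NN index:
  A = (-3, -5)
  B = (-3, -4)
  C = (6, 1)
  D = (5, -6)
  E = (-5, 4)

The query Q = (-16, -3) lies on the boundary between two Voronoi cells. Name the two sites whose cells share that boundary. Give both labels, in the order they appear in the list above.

B and E

Squared distances from Q to each site:
|QA|² = (-16−(-3))² + (-3−(-5))² = 169 + 4 = 173
|QB|² = (-16−(-3))² + (-3−(-4))² = 169 + 1 = 170
|QC|² = (-16−6)² + (-3−1)² = 484 + 16 = 500
|QD|² = (-16−5)² + (-3−(-6))² = 441 + 9 = 450
|QE|² = (-16−(-5))² + (-3−4)² = 121 + 49 = 170
Q is equidistant from B and E (both at squared distance 170), and every other site is strictly farther — so Q lies on the B–E Voronoi edge.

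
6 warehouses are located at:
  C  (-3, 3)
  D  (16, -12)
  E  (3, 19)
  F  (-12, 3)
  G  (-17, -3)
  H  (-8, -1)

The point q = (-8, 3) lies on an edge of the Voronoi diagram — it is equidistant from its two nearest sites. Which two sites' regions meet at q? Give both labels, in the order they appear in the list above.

Squared distances from q to each site:
|qC|² = (-8−(-3))² + (3−3)² = 25 + 0 = 25
|qD|² = (-8−16)² + (3−(-12))² = 576 + 225 = 801
|qE|² = (-8−3)² + (3−19)² = 121 + 256 = 377
|qF|² = (-8−(-12))² + (3−3)² = 16 + 0 = 16
|qG|² = (-8−(-17))² + (3−(-3))² = 81 + 36 = 117
|qH|² = (-8−(-8))² + (3−(-1))² = 0 + 16 = 16
q is equidistant from F and H (both at squared distance 16), and every other site is strictly farther — so q lies on the F–H Voronoi edge.

F and H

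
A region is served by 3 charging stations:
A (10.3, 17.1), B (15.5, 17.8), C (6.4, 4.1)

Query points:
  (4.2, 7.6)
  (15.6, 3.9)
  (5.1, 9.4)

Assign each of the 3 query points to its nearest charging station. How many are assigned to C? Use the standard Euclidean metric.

(4.2, 7.6) — d² to each: A:127.46, B:231.73, C:17.09 → nearest is C
(15.6, 3.9) — d² to each: A:202.33, B:193.22, C:84.68 → nearest is C
(5.1, 9.4) — d² to each: A:86.33, B:178.72, C:29.78 → nearest is C
3 of the 3 points have C as nearest.

3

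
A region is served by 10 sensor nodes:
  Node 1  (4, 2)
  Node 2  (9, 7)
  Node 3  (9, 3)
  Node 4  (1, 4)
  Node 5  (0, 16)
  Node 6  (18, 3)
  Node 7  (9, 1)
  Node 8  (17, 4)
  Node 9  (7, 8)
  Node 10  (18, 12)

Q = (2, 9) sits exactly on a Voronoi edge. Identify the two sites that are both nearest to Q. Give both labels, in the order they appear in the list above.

Squared distances from Q to each site:
d²(Q, Node 1) = (2−4)² + (9−2)² = 4 + 49 = 53
d²(Q, Node 2) = (2−9)² + (9−7)² = 49 + 4 = 53
d²(Q, Node 3) = (2−9)² + (9−3)² = 49 + 36 = 85
d²(Q, Node 4) = (2−1)² + (9−4)² = 1 + 25 = 26
d²(Q, Node 5) = (2−0)² + (9−16)² = 4 + 49 = 53
d²(Q, Node 6) = (2−18)² + (9−3)² = 256 + 36 = 292
d²(Q, Node 7) = (2−9)² + (9−1)² = 49 + 64 = 113
d²(Q, Node 8) = (2−17)² + (9−4)² = 225 + 25 = 250
d²(Q, Node 9) = (2−7)² + (9−8)² = 25 + 1 = 26
d²(Q, Node 10) = (2−18)² + (9−12)² = 256 + 9 = 265
Q is equidistant from Node 4 and Node 9 (both at squared distance 26), and every other site is strictly farther — so Q lies on the Node 4–Node 9 Voronoi edge.

Node 4 and Node 9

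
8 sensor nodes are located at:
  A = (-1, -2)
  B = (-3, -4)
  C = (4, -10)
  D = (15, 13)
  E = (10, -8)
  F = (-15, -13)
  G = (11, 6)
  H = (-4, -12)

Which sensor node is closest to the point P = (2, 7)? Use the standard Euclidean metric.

G

Squared Euclidean distances:
|PA|² = 9 + 81 = 90
|PB|² = 25 + 121 = 146
|PC|² = 4 + 289 = 293
|PD|² = 169 + 36 = 205
|PE|² = 64 + 225 = 289
|PF|² = 289 + 400 = 689
|PG|² = 81 + 1 = 82
|PH|² = 36 + 361 = 397
Minimum is at G.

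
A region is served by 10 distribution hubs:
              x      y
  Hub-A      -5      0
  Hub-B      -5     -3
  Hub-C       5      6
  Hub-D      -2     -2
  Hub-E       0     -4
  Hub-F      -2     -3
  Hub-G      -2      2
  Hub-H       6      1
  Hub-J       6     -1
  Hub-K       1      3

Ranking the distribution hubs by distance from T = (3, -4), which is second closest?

Hub-J

Squared Euclidean distances:
d²(T, Hub-A) = (3−(-5))² + (-4−0)² = 64 + 16 = 80
d²(T, Hub-B) = (3−(-5))² + (-4−(-3))² = 64 + 1 = 65
d²(T, Hub-C) = (3−5)² + (-4−6)² = 4 + 100 = 104
d²(T, Hub-D) = (3−(-2))² + (-4−(-2))² = 25 + 4 = 29
d²(T, Hub-E) = (3−0)² + (-4−(-4))² = 9 + 0 = 9
d²(T, Hub-F) = (3−(-2))² + (-4−(-3))² = 25 + 1 = 26
d²(T, Hub-G) = (3−(-2))² + (-4−2)² = 25 + 36 = 61
d²(T, Hub-H) = (3−6)² + (-4−1)² = 9 + 25 = 34
d²(T, Hub-J) = (3−6)² + (-4−(-1))² = 9 + 9 = 18
d²(T, Hub-K) = (3−1)² + (-4−3)² = 4 + 49 = 53
Sorted ascending: Hub-E, Hub-J, Hub-F, … — the second-nearest is Hub-J.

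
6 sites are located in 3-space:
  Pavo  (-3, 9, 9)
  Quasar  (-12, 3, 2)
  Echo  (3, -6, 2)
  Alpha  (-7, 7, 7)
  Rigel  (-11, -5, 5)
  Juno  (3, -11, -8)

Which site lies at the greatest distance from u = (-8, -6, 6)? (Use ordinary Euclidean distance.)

Juno

Since √ is increasing, it suffices to compare squared distances:
d²(u, Pavo) = 25 + 225 + 9 = 259
d²(u, Quasar) = 16 + 81 + 16 = 113
d²(u, Echo) = 121 + 0 + 16 = 137
d²(u, Alpha) = 1 + 169 + 1 = 171
d²(u, Rigel) = 9 + 1 + 1 = 11
d²(u, Juno) = 121 + 25 + 196 = 342
The largest is to Juno.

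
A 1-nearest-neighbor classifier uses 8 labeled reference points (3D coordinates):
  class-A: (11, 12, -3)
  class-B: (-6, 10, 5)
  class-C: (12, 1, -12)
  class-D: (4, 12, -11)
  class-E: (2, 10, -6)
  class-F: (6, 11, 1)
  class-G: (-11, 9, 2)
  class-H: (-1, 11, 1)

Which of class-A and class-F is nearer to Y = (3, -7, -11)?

class-F

Compare squared distances:
d²(Y, class-A) = (3−11)² + (-7−12)² + (-11−(-3))² = 64 + 361 + 64 = 489
d²(Y, class-F) = (3−6)² + (-7−11)² + (-11−1)² = 9 + 324 + 144 = 477
489 > 477, so class-F is closer.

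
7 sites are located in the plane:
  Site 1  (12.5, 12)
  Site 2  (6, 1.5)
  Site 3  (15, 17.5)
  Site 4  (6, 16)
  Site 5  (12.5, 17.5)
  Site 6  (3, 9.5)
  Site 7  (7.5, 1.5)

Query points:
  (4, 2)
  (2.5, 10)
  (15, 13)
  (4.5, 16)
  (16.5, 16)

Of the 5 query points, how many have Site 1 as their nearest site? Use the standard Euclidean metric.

(4, 2) — d² to each: Site 1:172.25, Site 2:4.25, Site 3:361.25, Site 4:200, Site 5:312.5, Site 6:57.25, Site 7:12.5 → nearest is Site 2
(2.5, 10) — d² to each: Site 1:104, Site 2:84.5, Site 3:212.5, Site 4:48.25, Site 5:156.25, Site 6:0.5, Site 7:97.25 → nearest is Site 6
(15, 13) — d² to each: Site 1:7.25, Site 2:213.25, Site 3:20.25, Site 4:90, Site 5:26.5, Site 6:156.25, Site 7:188.5 → nearest is Site 1
(4.5, 16) — d² to each: Site 1:80, Site 2:212.5, Site 3:112.5, Site 4:2.25, Site 5:66.25, Site 6:44.5, Site 7:219.25 → nearest is Site 4
(16.5, 16) — d² to each: Site 1:32, Site 2:320.5, Site 3:4.5, Site 4:110.25, Site 5:18.25, Site 6:224.5, Site 7:291.25 → nearest is Site 3
1 of the 5 points has Site 1 as nearest.

1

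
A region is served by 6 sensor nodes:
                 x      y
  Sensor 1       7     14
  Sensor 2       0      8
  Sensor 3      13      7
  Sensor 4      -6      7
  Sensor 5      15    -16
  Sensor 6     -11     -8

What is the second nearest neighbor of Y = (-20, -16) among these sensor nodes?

Compare squared distances (the ordering matches that of the actual distances):
d²(Y, Sensor 1) = (-20−7)² + (-16−14)² = 729 + 900 = 1629
d²(Y, Sensor 2) = (-20−0)² + (-16−8)² = 400 + 576 = 976
d²(Y, Sensor 3) = (-20−13)² + (-16−7)² = 1089 + 529 = 1618
d²(Y, Sensor 4) = (-20−(-6))² + (-16−7)² = 196 + 529 = 725
d²(Y, Sensor 5) = (-20−15)² + (-16−(-16))² = 1225 + 0 = 1225
d²(Y, Sensor 6) = (-20−(-11))² + (-16−(-8))² = 81 + 64 = 145
Sorted ascending: Sensor 6, Sensor 4, Sensor 2, … — the second-nearest is Sensor 4.

Sensor 4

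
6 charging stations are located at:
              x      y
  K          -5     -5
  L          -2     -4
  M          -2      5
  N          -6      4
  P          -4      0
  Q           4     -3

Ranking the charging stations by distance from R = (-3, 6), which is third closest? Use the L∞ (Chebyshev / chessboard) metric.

d(R,K) = max(2, 11) = 11
d(R,L) = max(1, 10) = 10
d(R,M) = max(1, 1) = 1
d(R,N) = max(3, 2) = 3
d(R,P) = max(1, 6) = 6
d(R,Q) = max(7, 9) = 9
Sorted ascending: M, N, P, Q, … — the third-nearest is P.

P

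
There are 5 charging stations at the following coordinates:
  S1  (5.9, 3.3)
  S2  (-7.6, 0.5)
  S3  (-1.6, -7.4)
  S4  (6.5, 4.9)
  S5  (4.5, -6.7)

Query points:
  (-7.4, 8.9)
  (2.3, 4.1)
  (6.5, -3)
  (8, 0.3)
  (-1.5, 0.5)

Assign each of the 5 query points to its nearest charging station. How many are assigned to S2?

(-7.4, 8.9) — d² to each: S1:208.25, S2:70.6, S3:299.33, S4:209.21, S5:384.97 → nearest is S2
(2.3, 4.1) — d² to each: S1:13.6, S2:110.97, S3:147.46, S4:18.28, S5:121.48 → nearest is S1
(6.5, -3) — d² to each: S1:40.05, S2:211.06, S3:84.97, S4:62.41, S5:17.69 → nearest is S5
(8, 0.3) — d² to each: S1:13.41, S2:243.4, S3:151.45, S4:23.41, S5:61.25 → nearest is S1
(-1.5, 0.5) — d² to each: S1:62.6, S2:37.21, S3:62.42, S4:83.36, S5:87.84 → nearest is S2
2 of the 5 points have S2 as nearest.

2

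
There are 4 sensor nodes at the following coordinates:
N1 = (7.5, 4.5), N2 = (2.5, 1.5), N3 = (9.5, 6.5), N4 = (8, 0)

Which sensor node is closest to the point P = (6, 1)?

Compare squared distances (the ordering matches that of the actual distances):
|PN1|² = 2.25 + 12.25 = 14.5
|PN2|² = 12.25 + 0.25 = 12.5
|PN3|² = 12.25 + 30.25 = 42.5
|PN4|² = 4 + 1 = 5
The smallest is to N4, so P lies in the Voronoi region of N4.

N4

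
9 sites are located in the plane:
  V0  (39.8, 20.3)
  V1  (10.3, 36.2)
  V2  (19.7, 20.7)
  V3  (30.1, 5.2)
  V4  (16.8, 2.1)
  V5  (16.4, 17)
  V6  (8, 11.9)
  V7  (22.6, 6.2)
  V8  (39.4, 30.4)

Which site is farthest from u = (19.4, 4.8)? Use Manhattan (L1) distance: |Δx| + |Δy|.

d(u,V0) = |19.4−39.8| + |4.8−20.3| = 20.4 + 15.5 = 35.9
d(u,V1) = |19.4−10.3| + |4.8−36.2| = 9.1 + 31.4 = 40.5
d(u,V2) = |19.4−19.7| + |4.8−20.7| = 0.3 + 15.9 = 16.2
d(u,V3) = |19.4−30.1| + |4.8−5.2| = 10.7 + 0.4 = 11.1
d(u,V4) = |19.4−16.8| + |4.8−2.1| = 2.6 + 2.7 = 5.3
d(u,V5) = |19.4−16.4| + |4.8−17| = 3 + 12.2 = 15.2
d(u,V6) = |19.4−8| + |4.8−11.9| = 11.4 + 7.1 = 18.5
d(u,V7) = |19.4−22.6| + |4.8−6.2| = 3.2 + 1.4 = 4.6
d(u,V8) = |19.4−39.4| + |4.8−30.4| = 20 + 25.6 = 45.6
The largest is to V8.

V8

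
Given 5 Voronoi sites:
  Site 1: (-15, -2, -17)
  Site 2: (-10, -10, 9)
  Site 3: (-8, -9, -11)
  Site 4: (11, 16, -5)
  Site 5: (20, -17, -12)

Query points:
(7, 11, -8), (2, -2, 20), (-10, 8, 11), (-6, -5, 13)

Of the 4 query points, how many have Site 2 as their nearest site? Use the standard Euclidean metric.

3

(7, 11, -8) — d² to each: Site 1:734, Site 2:1019, Site 3:634, Site 4:50, Site 5:969 → nearest is Site 4
(2, -2, 20) — d² to each: Site 1:1658, Site 2:329, Site 3:1110, Site 4:1030, Site 5:1573 → nearest is Site 2
(-10, 8, 11) — d² to each: Site 1:909, Site 2:328, Site 3:777, Site 4:761, Site 5:2054 → nearest is Site 2
(-6, -5, 13) — d² to each: Site 1:990, Site 2:57, Site 3:596, Site 4:1054, Site 5:1445 → nearest is Site 2
3 of the 4 points have Site 2 as nearest.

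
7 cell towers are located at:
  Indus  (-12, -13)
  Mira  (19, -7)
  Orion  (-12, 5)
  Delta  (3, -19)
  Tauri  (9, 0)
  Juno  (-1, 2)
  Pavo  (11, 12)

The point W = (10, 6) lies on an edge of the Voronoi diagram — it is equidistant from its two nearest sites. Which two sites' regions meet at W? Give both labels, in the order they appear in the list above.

Squared distances from W to each site:
d²(W, Indus) = (10−(-12))² + (6−(-13))² = 484 + 361 = 845
d²(W, Mira) = (10−19)² + (6−(-7))² = 81 + 169 = 250
d²(W, Orion) = (10−(-12))² + (6−5)² = 484 + 1 = 485
d²(W, Delta) = (10−3)² + (6−(-19))² = 49 + 625 = 674
d²(W, Tauri) = (10−9)² + (6−0)² = 1 + 36 = 37
d²(W, Juno) = (10−(-1))² + (6−2)² = 121 + 16 = 137
d²(W, Pavo) = (10−11)² + (6−12)² = 1 + 36 = 37
W is equidistant from Tauri and Pavo (both at squared distance 37), and every other site is strictly farther — so W lies on the Tauri–Pavo Voronoi edge.

Tauri and Pavo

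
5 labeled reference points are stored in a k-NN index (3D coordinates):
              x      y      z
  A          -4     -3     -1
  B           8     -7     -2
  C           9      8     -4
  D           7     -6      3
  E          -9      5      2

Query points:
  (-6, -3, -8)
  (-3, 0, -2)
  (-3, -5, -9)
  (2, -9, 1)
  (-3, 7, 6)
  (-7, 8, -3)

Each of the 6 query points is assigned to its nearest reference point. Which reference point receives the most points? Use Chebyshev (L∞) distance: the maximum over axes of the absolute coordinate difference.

(-6, -3, -8) — d to each: A:7, B:14, C:15, D:13, E:10 → nearest is A
(-3, 0, -2) — d to each: A:3, B:11, C:12, D:10, E:6 → nearest is A
(-3, -5, -9) — d to each: A:8, B:11, C:13, D:12, E:11 → nearest is A
(2, -9, 1) — d to each: A:6, B:6, C:17, D:5, E:14 → nearest is D
(-3, 7, 6) — d to each: A:10, B:14, C:12, D:13, E:6 → nearest is E
(-7, 8, -3) — d to each: A:11, B:15, C:16, D:14, E:5 → nearest is E
Tally — A:3, D:1, E:2. A captures the most (3).

A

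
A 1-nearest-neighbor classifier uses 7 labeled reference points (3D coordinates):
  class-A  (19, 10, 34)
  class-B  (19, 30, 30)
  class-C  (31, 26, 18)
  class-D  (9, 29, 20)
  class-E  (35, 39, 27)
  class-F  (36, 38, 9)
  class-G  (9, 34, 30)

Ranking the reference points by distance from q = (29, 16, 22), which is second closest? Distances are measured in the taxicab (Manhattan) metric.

class-A

d(q, class-A) = |29−19| + |16−10| + |22−34| = 10 + 6 + 12 = 28
d(q, class-B) = |29−19| + |16−30| + |22−30| = 10 + 14 + 8 = 32
d(q, class-C) = |29−31| + |16−26| + |22−18| = 2 + 10 + 4 = 16
d(q, class-D) = |29−9| + |16−29| + |22−20| = 20 + 13 + 2 = 35
d(q, class-E) = |29−35| + |16−39| + |22−27| = 6 + 23 + 5 = 34
d(q, class-F) = |29−36| + |16−38| + |22−9| = 7 + 22 + 13 = 42
d(q, class-G) = |29−9| + |16−34| + |22−30| = 20 + 18 + 8 = 46
Sorted ascending: class-C, class-A, class-B, … — the second-nearest is class-A.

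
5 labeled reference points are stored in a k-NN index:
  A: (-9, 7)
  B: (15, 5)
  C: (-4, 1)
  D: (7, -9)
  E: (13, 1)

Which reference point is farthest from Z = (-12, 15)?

Compare squared distances (the ordering matches that of the actual distances):
|ZA|² = (-12−(-9))² + (15−7)² = 9 + 64 = 73
|ZB|² = (-12−15)² + (15−5)² = 729 + 100 = 829
|ZC|² = (-12−(-4))² + (15−1)² = 64 + 196 = 260
|ZD|² = (-12−7)² + (15−(-9))² = 361 + 576 = 937
|ZE|² = (-12−13)² + (15−1)² = 625 + 196 = 821
The largest is to D.

D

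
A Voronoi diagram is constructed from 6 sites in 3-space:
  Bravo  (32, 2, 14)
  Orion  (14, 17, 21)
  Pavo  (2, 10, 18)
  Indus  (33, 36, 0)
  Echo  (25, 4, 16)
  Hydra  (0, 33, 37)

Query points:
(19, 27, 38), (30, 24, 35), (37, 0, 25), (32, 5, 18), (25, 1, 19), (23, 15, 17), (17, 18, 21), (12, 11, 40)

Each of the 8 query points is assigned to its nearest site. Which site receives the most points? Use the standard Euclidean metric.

Orion

(19, 27, 38) — d² to each: Bravo:1370, Orion:414, Pavo:978, Indus:1721, Echo:1049, Hydra:398 → nearest is Hydra
(30, 24, 35) — d² to each: Bravo:929, Orion:501, Pavo:1269, Indus:1378, Echo:786, Hydra:985 → nearest is Orion
(37, 0, 25) — d² to each: Bravo:150, Orion:834, Pavo:1374, Indus:1937, Echo:241, Hydra:2602 → nearest is Bravo
(32, 5, 18) — d² to each: Bravo:25, Orion:477, Pavo:925, Indus:1286, Echo:54, Hydra:2169 → nearest is Bravo
(25, 1, 19) — d² to each: Bravo:75, Orion:381, Pavo:611, Indus:1650, Echo:18, Hydra:1973 → nearest is Echo
(23, 15, 17) — d² to each: Bravo:259, Orion:101, Pavo:467, Indus:830, Echo:126, Hydra:1253 → nearest is Orion
(17, 18, 21) — d² to each: Bravo:530, Orion:10, Pavo:298, Indus:1021, Echo:285, Hydra:770 → nearest is Orion
(12, 11, 40) — d² to each: Bravo:1157, Orion:401, Pavo:585, Indus:2666, Echo:794, Hydra:637 → nearest is Orion
Tally — Bravo:2, Orion:4, Echo:1, Hydra:1. Orion captures the most (4).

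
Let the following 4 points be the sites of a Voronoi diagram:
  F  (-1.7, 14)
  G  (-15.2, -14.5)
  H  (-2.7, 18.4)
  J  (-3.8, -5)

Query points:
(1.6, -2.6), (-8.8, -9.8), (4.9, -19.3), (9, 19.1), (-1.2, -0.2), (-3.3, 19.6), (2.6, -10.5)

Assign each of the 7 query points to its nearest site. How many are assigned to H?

2

(1.6, -2.6) — d² to each: F:286.45, G:423.85, H:459.49, J:34.92 → nearest is J
(-8.8, -9.8) — d² to each: F:616.85, G:63.05, H:832.45, J:48.04 → nearest is J
(4.9, -19.3) — d² to each: F:1152.45, G:427.05, H:1479.05, J:280.18 → nearest is J
(9, 19.1) — d² to each: F:140.5, G:1714.6, H:137.38, J:744.65 → nearest is H
(-1.2, -0.2) — d² to each: F:201.89, G:400.49, H:348.21, J:29.8 → nearest is J
(-3.3, 19.6) — d² to each: F:33.92, G:1304.42, H:1.8, J:605.41 → nearest is H
(2.6, -10.5) — d² to each: F:618.74, G:332.84, H:863.3, J:71.21 → nearest is J
2 of the 7 points have H as nearest.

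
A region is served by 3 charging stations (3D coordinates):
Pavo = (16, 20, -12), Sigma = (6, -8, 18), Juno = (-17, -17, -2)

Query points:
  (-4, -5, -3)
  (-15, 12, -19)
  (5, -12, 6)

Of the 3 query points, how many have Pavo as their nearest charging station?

(-4, -5, -3) — d² to each: Pavo:1106, Sigma:550, Juno:314 → nearest is Juno
(-15, 12, -19) — d² to each: Pavo:1074, Sigma:2210, Juno:1134 → nearest is Pavo
(5, -12, 6) — d² to each: Pavo:1469, Sigma:161, Juno:573 → nearest is Sigma
1 of the 3 points has Pavo as nearest.

1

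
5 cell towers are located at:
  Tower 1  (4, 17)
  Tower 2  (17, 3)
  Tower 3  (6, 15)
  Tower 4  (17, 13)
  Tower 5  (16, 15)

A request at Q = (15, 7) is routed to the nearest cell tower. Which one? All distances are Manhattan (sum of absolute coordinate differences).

d(Q, Tower 1) = |15−4| + |7−17| = 11 + 10 = 21
d(Q, Tower 2) = |15−17| + |7−3| = 2 + 4 = 6
d(Q, Tower 3) = |15−6| + |7−15| = 9 + 8 = 17
d(Q, Tower 4) = |15−17| + |7−13| = 2 + 6 = 8
d(Q, Tower 5) = |15−16| + |7−15| = 1 + 8 = 9
Minimum is at Tower 2.

Tower 2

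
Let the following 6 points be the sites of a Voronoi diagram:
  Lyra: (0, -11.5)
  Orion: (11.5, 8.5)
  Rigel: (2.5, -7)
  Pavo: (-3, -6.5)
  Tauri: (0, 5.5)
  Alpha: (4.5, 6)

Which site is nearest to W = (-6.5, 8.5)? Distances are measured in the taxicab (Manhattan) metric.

d(W, Lyra) = |-6.5−0| + |8.5−(-11.5)| = 6.5 + 20 = 26.5
d(W, Orion) = |-6.5−11.5| + |8.5−8.5| = 18 + 0 = 18
d(W, Rigel) = |-6.5−2.5| + |8.5−(-7)| = 9 + 15.5 = 24.5
d(W, Pavo) = |-6.5−(-3)| + |8.5−(-6.5)| = 3.5 + 15 = 18.5
d(W, Tauri) = |-6.5−0| + |8.5−5.5| = 6.5 + 3 = 9.5
d(W, Alpha) = |-6.5−4.5| + |8.5−6| = 11 + 2.5 = 13.5
The smallest is to Tauri, so W lies in the Voronoi region of Tauri.

Tauri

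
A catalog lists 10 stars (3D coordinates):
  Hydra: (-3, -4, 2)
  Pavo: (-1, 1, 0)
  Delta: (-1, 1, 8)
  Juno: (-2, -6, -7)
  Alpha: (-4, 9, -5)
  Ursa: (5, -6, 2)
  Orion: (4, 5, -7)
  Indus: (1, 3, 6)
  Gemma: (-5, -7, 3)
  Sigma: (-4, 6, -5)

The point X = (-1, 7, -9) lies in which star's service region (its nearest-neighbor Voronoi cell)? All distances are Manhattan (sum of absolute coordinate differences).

Sigma

d(X, Hydra) = |-1−(-3)| + |7−(-4)| + |-9−2| = 2 + 11 + 11 = 24
d(X, Pavo) = |-1−(-1)| + |7−1| + |-9−0| = 0 + 6 + 9 = 15
d(X, Delta) = |-1−(-1)| + |7−1| + |-9−8| = 0 + 6 + 17 = 23
d(X, Juno) = |-1−(-2)| + |7−(-6)| + |-9−(-7)| = 1 + 13 + 2 = 16
d(X, Alpha) = |-1−(-4)| + |7−9| + |-9−(-5)| = 3 + 2 + 4 = 9
d(X, Ursa) = |-1−5| + |7−(-6)| + |-9−2| = 6 + 13 + 11 = 30
d(X, Orion) = |-1−4| + |7−5| + |-9−(-7)| = 5 + 2 + 2 = 9
d(X, Indus) = |-1−1| + |7−3| + |-9−6| = 2 + 4 + 15 = 21
d(X, Gemma) = |-1−(-5)| + |7−(-7)| + |-9−3| = 4 + 14 + 12 = 30
d(X, Sigma) = |-1−(-4)| + |7−6| + |-9−(-5)| = 3 + 1 + 4 = 8
Minimum is at Sigma.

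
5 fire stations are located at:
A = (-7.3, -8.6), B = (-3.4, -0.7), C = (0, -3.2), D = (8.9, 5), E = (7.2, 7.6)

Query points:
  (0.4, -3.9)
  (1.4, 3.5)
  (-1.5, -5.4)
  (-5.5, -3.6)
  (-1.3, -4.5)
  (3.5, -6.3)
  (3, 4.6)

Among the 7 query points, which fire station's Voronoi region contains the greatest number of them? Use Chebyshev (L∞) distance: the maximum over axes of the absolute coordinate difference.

C

(0.4, -3.9) — d to each: A:7.7, B:3.8, C:0.7, D:8.9, E:11.5 → nearest is C
(1.4, 3.5) — d to each: A:12.1, B:4.8, C:6.7, D:7.5, E:5.8 → nearest is B
(-1.5, -5.4) — d to each: A:5.8, B:4.7, C:2.2, D:10.4, E:13 → nearest is C
(-5.5, -3.6) — d to each: A:5, B:2.9, C:5.5, D:14.4, E:12.7 → nearest is B
(-1.3, -4.5) — d to each: A:6, B:3.8, C:1.3, D:10.2, E:12.1 → nearest is C
(3.5, -6.3) — d to each: A:10.8, B:6.9, C:3.5, D:11.3, E:13.9 → nearest is C
(3, 4.6) — d to each: A:13.2, B:6.4, C:7.8, D:5.9, E:4.2 → nearest is E
Tally — B:2, C:4, E:1. C captures the most (4).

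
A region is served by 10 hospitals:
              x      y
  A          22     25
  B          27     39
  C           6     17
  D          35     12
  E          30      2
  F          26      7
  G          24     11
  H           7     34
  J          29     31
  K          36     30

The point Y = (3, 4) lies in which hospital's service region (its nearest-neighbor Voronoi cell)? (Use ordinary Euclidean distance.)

Compare squared distances (the ordering matches that of the actual distances):
|YA|² = 361 + 441 = 802
|YB|² = 576 + 1225 = 1801
|YC|² = 9 + 169 = 178
|YD|² = 1024 + 64 = 1088
|YE|² = 729 + 4 = 733
|YF|² = 529 + 9 = 538
|YG|² = 441 + 49 = 490
|YH|² = 16 + 900 = 916
|YJ|² = 676 + 729 = 1405
|YK|² = 1089 + 676 = 1765
The smallest is to C, so Y lies in the Voronoi region of C.

C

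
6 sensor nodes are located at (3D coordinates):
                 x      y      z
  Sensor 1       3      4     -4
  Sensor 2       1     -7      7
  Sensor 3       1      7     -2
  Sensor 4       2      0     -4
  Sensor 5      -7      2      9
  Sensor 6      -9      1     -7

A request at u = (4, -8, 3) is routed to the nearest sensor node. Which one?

Sensor 2

Since √ is increasing, it suffices to compare squared distances:
d²(u, Sensor 1) = (4−3)² + (-8−4)² + (3−(-4))² = 1 + 144 + 49 = 194
d²(u, Sensor 2) = (4−1)² + (-8−(-7))² + (3−7)² = 9 + 1 + 16 = 26
d²(u, Sensor 3) = (4−1)² + (-8−7)² + (3−(-2))² = 9 + 225 + 25 = 259
d²(u, Sensor 4) = (4−2)² + (-8−0)² + (3−(-4))² = 4 + 64 + 49 = 117
d²(u, Sensor 5) = (4−(-7))² + (-8−2)² + (3−9)² = 121 + 100 + 36 = 257
d²(u, Sensor 6) = (4−(-9))² + (-8−1)² + (3−(-7))² = 169 + 81 + 100 = 350
The smallest is to Sensor 2, so u lies in the Voronoi region of Sensor 2.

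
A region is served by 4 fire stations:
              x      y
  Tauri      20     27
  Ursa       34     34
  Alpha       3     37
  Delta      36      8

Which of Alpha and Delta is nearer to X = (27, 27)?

Compare squared distances:
d²(X, Alpha) = (27−3)² + (27−37)² = 576 + 100 = 676
d²(X, Delta) = (27−36)² + (27−8)² = 81 + 361 = 442
676 > 442, so Delta is closer.

Delta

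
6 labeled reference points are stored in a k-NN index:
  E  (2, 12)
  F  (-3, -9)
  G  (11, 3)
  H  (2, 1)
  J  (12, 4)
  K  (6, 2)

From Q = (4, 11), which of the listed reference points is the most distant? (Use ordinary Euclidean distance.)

F

Squared Euclidean distances:
|QE|² = (4−2)² + (11−12)² = 4 + 1 = 5
|QF|² = (4−(-3))² + (11−(-9))² = 49 + 400 = 449
|QG|² = (4−11)² + (11−3)² = 49 + 64 = 113
|QH|² = (4−2)² + (11−1)² = 4 + 100 = 104
|QJ|² = (4−12)² + (11−4)² = 64 + 49 = 113
|QK|² = (4−6)² + (11−2)² = 4 + 81 = 85
The largest is to F.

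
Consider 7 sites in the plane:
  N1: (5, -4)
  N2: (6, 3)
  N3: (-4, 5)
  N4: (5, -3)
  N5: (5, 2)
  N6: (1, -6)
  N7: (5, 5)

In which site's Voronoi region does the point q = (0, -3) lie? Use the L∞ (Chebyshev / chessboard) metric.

d(q,N1) = max(5, 1) = 5
d(q,N2) = max(6, 6) = 6
d(q,N3) = max(4, 8) = 8
d(q,N4) = max(5, 0) = 5
d(q,N5) = max(5, 5) = 5
d(q,N6) = max(1, 3) = 3
d(q,N7) = max(5, 8) = 8
N6 is nearest.

N6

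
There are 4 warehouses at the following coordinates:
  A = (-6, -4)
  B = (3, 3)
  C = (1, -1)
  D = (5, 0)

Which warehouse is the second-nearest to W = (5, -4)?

C

Compare squared distances (the ordering matches that of the actual distances):
|WA|² = (5−(-6))² + (-4−(-4))² = 121 + 0 = 121
|WB|² = (5−3)² + (-4−3)² = 4 + 49 = 53
|WC|² = (5−1)² + (-4−(-1))² = 16 + 9 = 25
|WD|² = (5−5)² + (-4−0)² = 0 + 16 = 16
Sorted ascending: D, C, B, … — the second-nearest is C.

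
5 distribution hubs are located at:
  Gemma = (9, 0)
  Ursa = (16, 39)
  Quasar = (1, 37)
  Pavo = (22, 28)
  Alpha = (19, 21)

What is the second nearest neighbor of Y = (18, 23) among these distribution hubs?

Squared Euclidean distances:
d²(Y, Gemma) = 81 + 529 = 610
d²(Y, Ursa) = 4 + 256 = 260
d²(Y, Quasar) = 289 + 196 = 485
d²(Y, Pavo) = 16 + 25 = 41
d²(Y, Alpha) = 1 + 4 = 5
Sorted ascending: Alpha, Pavo, Ursa, … — the second-nearest is Pavo.

Pavo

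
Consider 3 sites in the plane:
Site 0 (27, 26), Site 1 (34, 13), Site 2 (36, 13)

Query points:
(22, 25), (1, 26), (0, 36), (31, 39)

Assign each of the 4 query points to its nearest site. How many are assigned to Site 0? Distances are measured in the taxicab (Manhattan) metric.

(22, 25) — d to each: Site 0:6, Site 1:24, Site 2:26 → nearest is Site 0
(1, 26) — d to each: Site 0:26, Site 1:46, Site 2:48 → nearest is Site 0
(0, 36) — d to each: Site 0:37, Site 1:57, Site 2:59 → nearest is Site 0
(31, 39) — d to each: Site 0:17, Site 1:29, Site 2:31 → nearest is Site 0
4 of the 4 points have Site 0 as nearest.

4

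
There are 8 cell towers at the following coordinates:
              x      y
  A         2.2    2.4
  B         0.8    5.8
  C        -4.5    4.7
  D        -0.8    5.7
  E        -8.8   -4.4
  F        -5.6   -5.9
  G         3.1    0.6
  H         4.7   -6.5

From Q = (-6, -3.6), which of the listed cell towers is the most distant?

Compare squared distances (the ordering matches that of the actual distances):
|QA|² = 67.24 + 36 = 103.24
|QB|² = 46.24 + 88.36 = 134.6
|QC|² = 2.25 + 68.89 = 71.14
|QD|² = 27.04 + 86.49 = 113.53
|QE|² = 7.84 + 0.64 = 8.48
|QF|² = 0.16 + 5.29 = 5.45
|QG|² = 82.81 + 17.64 = 100.45
|QH|² = 114.49 + 8.41 = 122.9
The largest is to B.

B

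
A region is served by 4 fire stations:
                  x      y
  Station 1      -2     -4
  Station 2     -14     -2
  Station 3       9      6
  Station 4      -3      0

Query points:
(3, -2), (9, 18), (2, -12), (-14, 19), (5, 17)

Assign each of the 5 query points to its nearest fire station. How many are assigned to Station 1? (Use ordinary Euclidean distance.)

2

(3, -2) — d² to each: Station 1:29, Station 2:289, Station 3:100, Station 4:40 → nearest is Station 1
(9, 18) — d² to each: Station 1:605, Station 2:929, Station 3:144, Station 4:468 → nearest is Station 3
(2, -12) — d² to each: Station 1:80, Station 2:356, Station 3:373, Station 4:169 → nearest is Station 1
(-14, 19) — d² to each: Station 1:673, Station 2:441, Station 3:698, Station 4:482 → nearest is Station 2
(5, 17) — d² to each: Station 1:490, Station 2:722, Station 3:137, Station 4:353 → nearest is Station 3
2 of the 5 points have Station 1 as nearest.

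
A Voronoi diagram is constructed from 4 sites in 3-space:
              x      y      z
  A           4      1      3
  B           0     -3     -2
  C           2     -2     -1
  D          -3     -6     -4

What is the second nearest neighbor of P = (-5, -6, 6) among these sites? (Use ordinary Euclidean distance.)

Squared Euclidean distances:
|PA|² = (-5−4)² + (-6−1)² + (6−3)² = 81 + 49 + 9 = 139
|PB|² = (-5−0)² + (-6−(-3))² + (6−(-2))² = 25 + 9 + 64 = 98
|PC|² = (-5−2)² + (-6−(-2))² + (6−(-1))² = 49 + 16 + 49 = 114
|PD|² = (-5−(-3))² + (-6−(-6))² + (6−(-4))² = 4 + 0 + 100 = 104
Sorted ascending: B, D, C, … — the second-nearest is D.

D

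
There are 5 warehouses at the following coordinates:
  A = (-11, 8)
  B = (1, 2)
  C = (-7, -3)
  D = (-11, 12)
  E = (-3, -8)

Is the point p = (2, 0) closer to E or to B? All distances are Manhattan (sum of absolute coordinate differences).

d(p,E) = |2−(-3)| + |0−(-8)| = 5 + 8 = 13
d(p,B) = |2−1| + |0−2| = 1 + 2 = 3
13 > 3, so B is closer.

B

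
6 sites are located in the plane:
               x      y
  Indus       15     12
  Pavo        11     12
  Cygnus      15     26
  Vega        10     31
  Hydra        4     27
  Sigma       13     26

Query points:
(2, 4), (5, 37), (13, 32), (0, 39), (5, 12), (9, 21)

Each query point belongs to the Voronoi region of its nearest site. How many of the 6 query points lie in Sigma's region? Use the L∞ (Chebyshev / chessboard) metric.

(2, 4) — d to each: Indus:13, Pavo:9, Cygnus:22, Vega:27, Hydra:23, Sigma:22 → nearest is Pavo
(5, 37) — d to each: Indus:25, Pavo:25, Cygnus:11, Vega:6, Hydra:10, Sigma:11 → nearest is Vega
(13, 32) — d to each: Indus:20, Pavo:20, Cygnus:6, Vega:3, Hydra:9, Sigma:6 → nearest is Vega
(0, 39) — d to each: Indus:27, Pavo:27, Cygnus:15, Vega:10, Hydra:12, Sigma:13 → nearest is Vega
(5, 12) — d to each: Indus:10, Pavo:6, Cygnus:14, Vega:19, Hydra:15, Sigma:14 → nearest is Pavo
(9, 21) — d to each: Indus:9, Pavo:9, Cygnus:6, Vega:10, Hydra:6, Sigma:5 → nearest is Sigma
1 of the 6 points has Sigma as nearest.

1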